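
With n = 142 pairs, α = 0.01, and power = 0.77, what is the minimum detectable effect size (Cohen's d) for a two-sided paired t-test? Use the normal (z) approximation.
d ≈ 0.28

Minimum detectable effect (paired t-test, normal approximation):
d = (z_{α/2} + z_β) / √n
d = (2.576 + 0.739) / √142
d = 3.315 / 11.916
d ≈ 0.28

By Cohen's convention (0.2 small / 0.5 medium / 0.8 large): small effect.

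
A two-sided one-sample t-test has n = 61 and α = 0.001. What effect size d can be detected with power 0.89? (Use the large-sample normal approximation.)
d ≈ 0.58

Minimum detectable effect (one-sample t-test, normal approximation):
d = (z_{α/2} + z_β) / √n
d = (3.291 + 1.227) / √61
d = 4.517 / 7.810
d ≈ 0.58

By Cohen's convention (0.2 small / 0.5 medium / 0.8 large): medium effect.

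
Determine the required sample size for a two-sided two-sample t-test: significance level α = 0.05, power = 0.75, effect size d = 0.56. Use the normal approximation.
n = 45 per group

Sample size formula (two-sample t-test, normal approximation):
n = 2 · ((z_{α/2} + z_β) / d)²

z_{α/2} = 1.960 (for α = 0.05, two-sided)
z_β = 0.674 (for power = 0.75)
d = 0.56

n = 2 · ((1.960 + 0.674) / 0.56)²
n = 2 · (4.704)²
n ≈ 44.26
Round up to the next whole number: n = 45 per group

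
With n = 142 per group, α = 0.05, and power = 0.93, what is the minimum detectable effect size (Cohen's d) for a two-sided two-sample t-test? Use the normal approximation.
d ≈ 0.41

Minimum detectable effect (two-sample t-test, normal approximation):
d = (z_{α/2} + z_β) / √(n/2)
d = (1.960 + 1.476) / √(142/2)
d = 3.436 / 8.426
d ≈ 0.41

By Cohen's convention (0.2 small / 0.5 medium / 0.8 large): small effect.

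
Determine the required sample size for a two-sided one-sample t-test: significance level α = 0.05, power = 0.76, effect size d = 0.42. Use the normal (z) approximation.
n = 41

Sample size formula (one-sample t-test, normal approximation):
n = ((z_{α/2} + z_β) / d)²

z_{α/2} = 1.960 (for α = 0.05, two-sided)
z_β = 0.706 (for power = 0.76)
d = 0.42

n = ((1.960 + 0.706) / 0.42)²
n = (6.348)²
n ≈ 40.30
Round up to the next whole number: n = 41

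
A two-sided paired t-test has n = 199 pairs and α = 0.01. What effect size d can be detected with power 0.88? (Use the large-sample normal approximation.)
d ≈ 0.27

Minimum detectable effect (paired t-test, normal approximation):
d = (z_{α/2} + z_β) / √n
d = (2.576 + 1.175) / √199
d = 3.751 / 14.107
d ≈ 0.27

By Cohen's convention (0.2 small / 0.5 medium / 0.8 large): small effect.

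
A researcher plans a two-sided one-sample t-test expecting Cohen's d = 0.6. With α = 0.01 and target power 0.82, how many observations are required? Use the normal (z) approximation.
n = 34

Sample size formula (one-sample t-test, normal approximation):
n = ((z_{α/2} + z_β) / d)²

z_{α/2} = 2.576 (for α = 0.01, two-sided)
z_β = 0.915 (for power = 0.82)
d = 0.6

n = ((2.576 + 0.915) / 0.6)²
n = (5.818)²
n ≈ 33.85
Round up to the next whole number: n = 34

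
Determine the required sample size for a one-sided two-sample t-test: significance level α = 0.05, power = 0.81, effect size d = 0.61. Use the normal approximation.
n = 35 per group

Sample size formula (two-sample t-test, normal approximation):
n = 2 · ((z_α + z_β) / d)²

z_α = 1.645 (for α = 0.05, one-sided)
z_β = 0.878 (for power = 0.81)
d = 0.61

n = 2 · ((1.645 + 0.878) / 0.61)²
n = 2 · (4.136)²
n ≈ 34.21
Round up to the next whole number: n = 35 per group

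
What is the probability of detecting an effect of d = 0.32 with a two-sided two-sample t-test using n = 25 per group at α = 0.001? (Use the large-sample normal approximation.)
Power ≈ 0.02

Power calculation (two-sample t-test, normal approximation):
z_β = d · √(n/2) - z_{α/2}
z_β = 0.32 · √(25/2) - 3.291
z_β = 0.32 · 3.536 - 3.291
z_β = -2.159

Power = Φ(z_β) = Φ(-2.159) ≈ 0.015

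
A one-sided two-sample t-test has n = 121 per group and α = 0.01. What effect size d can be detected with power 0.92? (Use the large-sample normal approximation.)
d ≈ 0.48

Minimum detectable effect (two-sample t-test, normal approximation):
d = (z_α + z_β) / √(n/2)
d = (2.326 + 1.405) / √(121/2)
d = 3.731 / 7.778
d ≈ 0.48

By Cohen's convention (0.2 small / 0.5 medium / 0.8 large): small effect.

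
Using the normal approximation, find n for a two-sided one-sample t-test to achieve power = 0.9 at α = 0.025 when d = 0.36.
n = 96

Sample size formula (one-sample t-test, normal approximation):
n = ((z_{α/2} + z_β) / d)²

z_{α/2} = 2.241 (for α = 0.025, two-sided)
z_β = 1.282 (for power = 0.9)
d = 0.36

n = ((2.241 + 1.282) / 0.36)²
n = (9.786)²
n ≈ 95.77
Round up to the next whole number: n = 96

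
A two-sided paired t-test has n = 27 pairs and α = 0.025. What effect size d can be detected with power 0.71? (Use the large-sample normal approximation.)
d ≈ 0.54

Minimum detectable effect (paired t-test, normal approximation):
d = (z_{α/2} + z_β) / √n
d = (2.241 + 0.553) / √27
d = 2.795 / 5.196
d ≈ 0.54

By Cohen's convention (0.2 small / 0.5 medium / 0.8 large): medium effect.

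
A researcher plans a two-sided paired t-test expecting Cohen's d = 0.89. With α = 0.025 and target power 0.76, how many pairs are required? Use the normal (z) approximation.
n = 11 pairs

Sample size formula (paired t-test, normal approximation):
n = ((z_{α/2} + z_β) / d)²

z_{α/2} = 2.241 (for α = 0.025, two-sided)
z_β = 0.706 (for power = 0.76)
d = 0.89

n = ((2.241 + 0.706) / 0.89)²
n = (3.311)²
n ≈ 10.96
Round up to the next whole number: n = 11 pairs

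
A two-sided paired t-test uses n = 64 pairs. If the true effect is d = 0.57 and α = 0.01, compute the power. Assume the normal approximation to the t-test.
Power ≈ 0.98

Power calculation (paired t-test, normal approximation):
z_β = d · √n - z_{α/2}
z_β = 0.57 · √64 - 2.576
z_β = 0.57 · 8.000 - 2.576
z_β = 1.984

Power = Φ(z_β) = Φ(1.984) ≈ 0.976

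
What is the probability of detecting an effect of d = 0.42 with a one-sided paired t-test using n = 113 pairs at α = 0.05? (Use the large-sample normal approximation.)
Power ≈ 1.00

Power calculation (paired t-test, normal approximation):
z_β = d · √n - z_α
z_β = 0.42 · √113 - 1.645
z_β = 0.42 · 10.630 - 1.645
z_β = 2.820

Power = Φ(z_β) = Φ(2.820) ≈ 0.998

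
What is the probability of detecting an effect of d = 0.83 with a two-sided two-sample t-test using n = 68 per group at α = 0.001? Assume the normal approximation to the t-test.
Power ≈ 0.94

Power calculation (two-sample t-test, normal approximation):
z_β = d · √(n/2) - z_{α/2}
z_β = 0.83 · √(68/2) - 3.291
z_β = 0.83 · 5.831 - 3.291
z_β = 1.549

Power = Φ(z_β) = Φ(1.549) ≈ 0.939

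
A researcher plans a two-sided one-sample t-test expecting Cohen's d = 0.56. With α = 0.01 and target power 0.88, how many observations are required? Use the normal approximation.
n = 45

Sample size formula (one-sample t-test, normal approximation):
n = ((z_{α/2} + z_β) / d)²

z_{α/2} = 2.576 (for α = 0.01, two-sided)
z_β = 1.175 (for power = 0.88)
d = 0.56

n = ((2.576 + 1.175) / 0.56)²
n = (6.698)²
n ≈ 44.86
Round up to the next whole number: n = 45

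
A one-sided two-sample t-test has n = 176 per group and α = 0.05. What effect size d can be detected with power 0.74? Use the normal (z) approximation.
d ≈ 0.24

Minimum detectable effect (two-sample t-test, normal approximation):
d = (z_α + z_β) / √(n/2)
d = (1.645 + 0.643) / √(176/2)
d = 2.288 / 9.381
d ≈ 0.24

By Cohen's convention (0.2 small / 0.5 medium / 0.8 large): small effect.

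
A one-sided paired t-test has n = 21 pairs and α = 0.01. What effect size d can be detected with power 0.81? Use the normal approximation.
d ≈ 0.70

Minimum detectable effect (paired t-test, normal approximation):
d = (z_α + z_β) / √n
d = (2.326 + 0.878) / √21
d = 3.204 / 4.583
d ≈ 0.70

By Cohen's convention (0.2 small / 0.5 medium / 0.8 large): medium effect.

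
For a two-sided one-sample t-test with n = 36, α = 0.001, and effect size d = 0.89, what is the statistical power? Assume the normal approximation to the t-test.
Power ≈ 0.98

Power calculation (one-sample t-test, normal approximation):
z_β = d · √n - z_{α/2}
z_β = 0.89 · √36 - 3.291
z_β = 0.89 · 6.000 - 3.291
z_β = 2.049

Power = Φ(z_β) = Φ(2.049) ≈ 0.980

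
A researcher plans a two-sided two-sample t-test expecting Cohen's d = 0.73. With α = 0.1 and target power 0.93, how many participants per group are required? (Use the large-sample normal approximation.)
n = 37 per group

Sample size formula (two-sample t-test, normal approximation):
n = 2 · ((z_{α/2} + z_β) / d)²

z_{α/2} = 1.645 (for α = 0.1, two-sided)
z_β = 1.476 (for power = 0.93)
d = 0.73

n = 2 · ((1.645 + 1.476) / 0.73)²
n = 2 · (4.275)²
n ≈ 36.55
Round up to the next whole number: n = 37 per group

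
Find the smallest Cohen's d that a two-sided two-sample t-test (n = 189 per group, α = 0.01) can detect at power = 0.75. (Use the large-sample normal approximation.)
d ≈ 0.33

Minimum detectable effect (two-sample t-test, normal approximation):
d = (z_{α/2} + z_β) / √(n/2)
d = (2.576 + 0.674) / √(189/2)
d = 3.250 / 9.721
d ≈ 0.33

By Cohen's convention (0.2 small / 0.5 medium / 0.8 large): small effect.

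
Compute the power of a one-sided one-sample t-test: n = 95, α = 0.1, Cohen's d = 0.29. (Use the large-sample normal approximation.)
Power ≈ 0.94

Power calculation (one-sample t-test, normal approximation):
z_β = d · √n - z_α
z_β = 0.29 · √95 - 1.282
z_β = 0.29 · 9.747 - 1.282
z_β = 1.545

Power = Φ(z_β) = Φ(1.545) ≈ 0.939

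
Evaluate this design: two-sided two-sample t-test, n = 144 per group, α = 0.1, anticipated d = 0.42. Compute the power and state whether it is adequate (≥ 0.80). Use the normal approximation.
Power ≈ 0.97; the study is adequately powered (power ≥ 0.80)

Power calculation (two-sample t-test, normal approximation):
z_β = d · √(n/2) - z_{α/2}
z_β = 0.42 · √(144/2) - 1.645
z_β = 0.42 · 8.485 - 1.645
z_β = 1.919

Power = Φ(z_β) = Φ(1.919) ≈ 0.973

Effect size d = 0.42 is small by Cohen's convention (0.2/0.5/0.8).

Threshold: power ≥ 0.80 is conventionally adequate.
Power ≈ 0.97 → the study is adequately powered (power ≥ 0.80).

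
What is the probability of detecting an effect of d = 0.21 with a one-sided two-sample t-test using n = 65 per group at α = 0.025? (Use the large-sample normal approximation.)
Power ≈ 0.22

Power calculation (two-sample t-test, normal approximation):
z_β = d · √(n/2) - z_α
z_β = 0.21 · √(65/2) - 1.960
z_β = 0.21 · 5.701 - 1.960
z_β = -0.763

Power = Φ(z_β) = Φ(-0.763) ≈ 0.223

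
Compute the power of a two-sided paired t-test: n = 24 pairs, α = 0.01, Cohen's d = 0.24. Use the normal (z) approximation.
Power ≈ 0.08

Power calculation (paired t-test, normal approximation):
z_β = d · √n - z_{α/2}
z_β = 0.24 · √24 - 2.576
z_β = 0.24 · 4.899 - 2.576
z_β = -1.400

Power = Φ(z_β) = Φ(-1.400) ≈ 0.081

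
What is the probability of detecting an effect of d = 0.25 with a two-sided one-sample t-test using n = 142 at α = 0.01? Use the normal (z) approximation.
Power ≈ 0.66

Power calculation (one-sample t-test, normal approximation):
z_β = d · √n - z_{α/2}
z_β = 0.25 · √142 - 2.576
z_β = 0.25 · 11.916 - 2.576
z_β = 0.403

Power = Φ(z_β) = Φ(0.403) ≈ 0.657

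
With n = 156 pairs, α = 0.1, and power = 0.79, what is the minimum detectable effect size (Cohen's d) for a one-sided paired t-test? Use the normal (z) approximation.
d ≈ 0.17

Minimum detectable effect (paired t-test, normal approximation):
d = (z_α + z_β) / √n
d = (1.282 + 0.806) / √156
d = 2.088 / 12.490
d ≈ 0.17

By Cohen's convention (0.2 small / 0.5 medium / 0.8 large): very small effect.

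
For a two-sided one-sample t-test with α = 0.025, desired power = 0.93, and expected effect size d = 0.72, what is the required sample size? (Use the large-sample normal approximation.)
n = 27

Sample size formula (one-sample t-test, normal approximation):
n = ((z_{α/2} + z_β) / d)²

z_{α/2} = 2.241 (for α = 0.025, two-sided)
z_β = 1.476 (for power = 0.93)
d = 0.72

n = ((2.241 + 1.476) / 0.72)²
n = (5.163)²
n ≈ 26.66
Round up to the next whole number: n = 27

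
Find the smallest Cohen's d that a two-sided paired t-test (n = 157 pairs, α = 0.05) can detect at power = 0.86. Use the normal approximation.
d ≈ 0.24

Minimum detectable effect (paired t-test, normal approximation):
d = (z_{α/2} + z_β) / √n
d = (1.960 + 1.080) / √157
d = 3.040 / 12.530
d ≈ 0.24

By Cohen's convention (0.2 small / 0.5 medium / 0.8 large): small effect.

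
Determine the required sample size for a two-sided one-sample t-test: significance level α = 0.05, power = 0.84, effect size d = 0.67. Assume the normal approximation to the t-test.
n = 20

Sample size formula (one-sample t-test, normal approximation):
n = ((z_{α/2} + z_β) / d)²

z_{α/2} = 1.960 (for α = 0.05, two-sided)
z_β = 0.994 (for power = 0.84)
d = 0.67

n = ((1.960 + 0.994) / 0.67)²
n = (4.409)²
n ≈ 19.44
Round up to the next whole number: n = 20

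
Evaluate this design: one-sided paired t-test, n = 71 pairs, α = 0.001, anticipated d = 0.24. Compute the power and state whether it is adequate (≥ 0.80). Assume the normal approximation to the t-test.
Power ≈ 0.14; the study is underpowered (power < 0.80)

Power calculation (paired t-test, normal approximation):
z_β = d · √n - z_α
z_β = 0.24 · √71 - 3.090
z_β = 0.24 · 8.426 - 3.090
z_β = -1.068

Power = Φ(z_β) = Φ(-1.068) ≈ 0.143

Effect size d = 0.24 is small by Cohen's convention (0.2/0.5/0.8).

Threshold: power ≥ 0.80 is conventionally adequate.
Power ≈ 0.14 → the study is underpowered (power < 0.80).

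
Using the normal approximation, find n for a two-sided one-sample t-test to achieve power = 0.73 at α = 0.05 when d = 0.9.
n = 9

Sample size formula (one-sample t-test, normal approximation):
n = ((z_{α/2} + z_β) / d)²

z_{α/2} = 1.960 (for α = 0.05, two-sided)
z_β = 0.613 (for power = 0.73)
d = 0.9

n = ((1.960 + 0.613) / 0.9)²
n = (2.859)²
n ≈ 8.17
Round up to the next whole number: n = 9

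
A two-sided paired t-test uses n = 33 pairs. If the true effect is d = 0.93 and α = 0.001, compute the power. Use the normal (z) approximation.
Power ≈ 0.98

Power calculation (paired t-test, normal approximation):
z_β = d · √n - z_{α/2}
z_β = 0.93 · √33 - 3.291
z_β = 0.93 · 5.745 - 3.291
z_β = 2.052

Power = Φ(z_β) = Φ(2.052) ≈ 0.980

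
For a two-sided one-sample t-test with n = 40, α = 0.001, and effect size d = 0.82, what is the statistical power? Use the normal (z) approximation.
Power ≈ 0.97

Power calculation (one-sample t-test, normal approximation):
z_β = d · √n - z_{α/2}
z_β = 0.82 · √40 - 3.291
z_β = 0.82 · 6.325 - 3.291
z_β = 1.896

Power = Φ(z_β) = Φ(1.896) ≈ 0.971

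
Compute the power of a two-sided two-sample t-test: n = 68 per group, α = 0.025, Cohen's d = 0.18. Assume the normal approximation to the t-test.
Power ≈ 0.12

Power calculation (two-sample t-test, normal approximation):
z_β = d · √(n/2) - z_{α/2}
z_β = 0.18 · √(68/2) - 2.241
z_β = 0.18 · 5.831 - 2.241
z_β = -1.192

Power = Φ(z_β) = Φ(-1.192) ≈ 0.117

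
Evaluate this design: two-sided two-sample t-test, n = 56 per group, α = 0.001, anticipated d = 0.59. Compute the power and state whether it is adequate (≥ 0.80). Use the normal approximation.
Power ≈ 0.43; the study is underpowered (power < 0.80)

Power calculation (two-sample t-test, normal approximation):
z_β = d · √(n/2) - z_{α/2}
z_β = 0.59 · √(56/2) - 3.291
z_β = 0.59 · 5.292 - 3.291
z_β = -0.169

Power = Φ(z_β) = Φ(-0.169) ≈ 0.433

Effect size d = 0.59 is medium by Cohen's convention (0.2/0.5/0.8).

Threshold: power ≥ 0.80 is conventionally adequate.
Power ≈ 0.43 → the study is underpowered (power < 0.80).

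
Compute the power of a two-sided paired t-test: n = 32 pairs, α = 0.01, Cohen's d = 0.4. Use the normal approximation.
Power ≈ 0.38

Power calculation (paired t-test, normal approximation):
z_β = d · √n - z_{α/2}
z_β = 0.4 · √32 - 2.576
z_β = 0.4 · 5.657 - 2.576
z_β = -0.313

Power = Φ(z_β) = Φ(-0.313) ≈ 0.377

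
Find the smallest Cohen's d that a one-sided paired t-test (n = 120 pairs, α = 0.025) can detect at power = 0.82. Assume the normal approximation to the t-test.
d ≈ 0.26

Minimum detectable effect (paired t-test, normal approximation):
d = (z_α + z_β) / √n
d = (1.960 + 0.915) / √120
d = 2.875 / 10.954
d ≈ 0.26

By Cohen's convention (0.2 small / 0.5 medium / 0.8 large): small effect.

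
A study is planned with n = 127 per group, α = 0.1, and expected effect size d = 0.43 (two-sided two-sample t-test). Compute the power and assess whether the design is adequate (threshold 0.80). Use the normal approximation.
Power ≈ 0.96; the study is adequately powered (power ≥ 0.80)

Power calculation (two-sample t-test, normal approximation):
z_β = d · √(n/2) - z_{α/2}
z_β = 0.43 · √(127/2) - 1.645
z_β = 0.43 · 7.969 - 1.645
z_β = 1.782

Power = Φ(z_β) = Φ(1.782) ≈ 0.963

Effect size d = 0.43 is small by Cohen's convention (0.2/0.5/0.8).

Threshold: power ≥ 0.80 is conventionally adequate.
Power ≈ 0.96 → the study is adequately powered (power ≥ 0.80).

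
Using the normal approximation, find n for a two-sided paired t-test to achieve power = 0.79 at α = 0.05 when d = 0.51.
n = 30 pairs

Sample size formula (paired t-test, normal approximation):
n = ((z_{α/2} + z_β) / d)²

z_{α/2} = 1.960 (for α = 0.05, two-sided)
z_β = 0.806 (for power = 0.79)
d = 0.51

n = ((1.960 + 0.806) / 0.51)²
n = (5.424)²
n ≈ 29.42
Round up to the next whole number: n = 30 pairs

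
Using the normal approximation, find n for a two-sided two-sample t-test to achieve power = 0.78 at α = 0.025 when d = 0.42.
n = 103 per group

Sample size formula (two-sample t-test, normal approximation):
n = 2 · ((z_{α/2} + z_β) / d)²

z_{α/2} = 2.241 (for α = 0.025, two-sided)
z_β = 0.772 (for power = 0.78)
d = 0.42

n = 2 · ((2.241 + 0.772) / 0.42)²
n = 2 · (7.174)²
n ≈ 102.93
Round up to the next whole number: n = 103 per group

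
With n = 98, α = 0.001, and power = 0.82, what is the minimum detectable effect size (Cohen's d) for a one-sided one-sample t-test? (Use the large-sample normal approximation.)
d ≈ 0.40

Minimum detectable effect (one-sample t-test, normal approximation):
d = (z_α + z_β) / √n
d = (3.090 + 0.915) / √98
d = 4.006 / 9.899
d ≈ 0.40

By Cohen's convention (0.2 small / 0.5 medium / 0.8 large): small effect.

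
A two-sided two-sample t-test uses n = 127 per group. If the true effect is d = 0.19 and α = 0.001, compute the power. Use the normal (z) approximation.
Power ≈ 0.04

Power calculation (two-sample t-test, normal approximation):
z_β = d · √(n/2) - z_{α/2}
z_β = 0.19 · √(127/2) - 3.291
z_β = 0.19 · 7.969 - 3.291
z_β = -1.776

Power = Φ(z_β) = Φ(-1.776) ≈ 0.038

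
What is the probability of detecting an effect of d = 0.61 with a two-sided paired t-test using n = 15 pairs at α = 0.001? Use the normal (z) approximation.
Power ≈ 0.18

Power calculation (paired t-test, normal approximation):
z_β = d · √n - z_{α/2}
z_β = 0.61 · √15 - 3.291
z_β = 0.61 · 3.873 - 3.291
z_β = -0.928

Power = Φ(z_β) = Φ(-0.928) ≈ 0.177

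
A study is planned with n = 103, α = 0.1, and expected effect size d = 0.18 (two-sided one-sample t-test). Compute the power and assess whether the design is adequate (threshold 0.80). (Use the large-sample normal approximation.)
Power ≈ 0.57; the study is underpowered (power < 0.80)

Power calculation (one-sample t-test, normal approximation):
z_β = d · √n - z_{α/2}
z_β = 0.18 · √103 - 1.645
z_β = 0.18 · 10.149 - 1.645
z_β = 0.182

Power = Φ(z_β) = Φ(0.182) ≈ 0.572

Effect size d = 0.18 is very small by Cohen's convention (0.2/0.5/0.8).

Threshold: power ≥ 0.80 is conventionally adequate.
Power ≈ 0.57 → the study is underpowered (power < 0.80).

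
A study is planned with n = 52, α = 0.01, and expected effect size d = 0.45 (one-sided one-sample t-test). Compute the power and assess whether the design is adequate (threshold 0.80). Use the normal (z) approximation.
Power ≈ 0.82; the study is adequately powered (power ≥ 0.80)

Power calculation (one-sample t-test, normal approximation):
z_β = d · √n - z_α
z_β = 0.45 · √52 - 2.326
z_β = 0.45 · 7.211 - 2.326
z_β = 0.919

Power = Φ(z_β) = Φ(0.919) ≈ 0.821

Effect size d = 0.45 is small by Cohen's convention (0.2/0.5/0.8).

Threshold: power ≥ 0.80 is conventionally adequate.
Power ≈ 0.82 → the study is adequately powered (power ≥ 0.80).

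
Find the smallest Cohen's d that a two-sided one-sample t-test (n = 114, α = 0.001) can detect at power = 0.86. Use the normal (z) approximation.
d ≈ 0.41

Minimum detectable effect (one-sample t-test, normal approximation):
d = (z_{α/2} + z_β) / √n
d = (3.291 + 1.080) / √114
d = 4.371 / 10.677
d ≈ 0.41

By Cohen's convention (0.2 small / 0.5 medium / 0.8 large): small effect.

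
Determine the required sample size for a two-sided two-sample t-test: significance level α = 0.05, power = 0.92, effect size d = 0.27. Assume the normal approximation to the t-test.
n = 311 per group

Sample size formula (two-sample t-test, normal approximation):
n = 2 · ((z_{α/2} + z_β) / d)²

z_{α/2} = 1.960 (for α = 0.05, two-sided)
z_β = 1.405 (for power = 0.92)
d = 0.27

n = 2 · ((1.960 + 1.405) / 0.27)²
n = 2 · (12.463)²
n ≈ 310.65
Round up to the next whole number: n = 311 per group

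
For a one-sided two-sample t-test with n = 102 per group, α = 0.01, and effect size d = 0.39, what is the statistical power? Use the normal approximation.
Power ≈ 0.68

Power calculation (two-sample t-test, normal approximation):
z_β = d · √(n/2) - z_α
z_β = 0.39 · √(102/2) - 2.326
z_β = 0.39 · 7.141 - 2.326
z_β = 0.459

Power = Φ(z_β) = Φ(0.459) ≈ 0.677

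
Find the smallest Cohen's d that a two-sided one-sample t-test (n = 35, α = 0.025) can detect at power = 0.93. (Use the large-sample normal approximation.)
d ≈ 0.63

Minimum detectable effect (one-sample t-test, normal approximation):
d = (z_{α/2} + z_β) / √n
d = (2.241 + 1.476) / √35
d = 3.717 / 5.916
d ≈ 0.63

By Cohen's convention (0.2 small / 0.5 medium / 0.8 large): medium effect.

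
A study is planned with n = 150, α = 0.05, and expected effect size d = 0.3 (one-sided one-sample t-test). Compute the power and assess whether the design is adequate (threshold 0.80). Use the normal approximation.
Power ≈ 0.98; the study is adequately powered (power ≥ 0.80)

Power calculation (one-sample t-test, normal approximation):
z_β = d · √n - z_α
z_β = 0.3 · √150 - 1.645
z_β = 0.3 · 12.247 - 1.645
z_β = 2.029

Power = Φ(z_β) = Φ(2.029) ≈ 0.979

Effect size d = 0.3 is small by Cohen's convention (0.2/0.5/0.8).

Threshold: power ≥ 0.80 is conventionally adequate.
Power ≈ 0.98 → the study is adequately powered (power ≥ 0.80).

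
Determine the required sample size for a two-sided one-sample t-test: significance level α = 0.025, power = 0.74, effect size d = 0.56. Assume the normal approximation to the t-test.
n = 27

Sample size formula (one-sample t-test, normal approximation):
n = ((z_{α/2} + z_β) / d)²

z_{α/2} = 2.241 (for α = 0.025, two-sided)
z_β = 0.643 (for power = 0.74)
d = 0.56

n = ((2.241 + 0.643) / 0.56)²
n = (5.150)²
n ≈ 26.52
Round up to the next whole number: n = 27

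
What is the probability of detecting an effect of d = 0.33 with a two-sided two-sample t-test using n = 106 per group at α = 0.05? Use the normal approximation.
Power ≈ 0.67

Power calculation (two-sample t-test, normal approximation):
z_β = d · √(n/2) - z_{α/2}
z_β = 0.33 · √(106/2) - 1.960
z_β = 0.33 · 7.280 - 1.960
z_β = 0.442

Power = Φ(z_β) = Φ(0.442) ≈ 0.671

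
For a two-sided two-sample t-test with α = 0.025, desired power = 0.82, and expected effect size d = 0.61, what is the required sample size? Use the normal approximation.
n = 54 per group

Sample size formula (two-sample t-test, normal approximation):
n = 2 · ((z_{α/2} + z_β) / d)²

z_{α/2} = 2.241 (for α = 0.025, two-sided)
z_β = 0.915 (for power = 0.82)
d = 0.61

n = 2 · ((2.241 + 0.915) / 0.61)²
n = 2 · (5.174)²
n ≈ 53.54
Round up to the next whole number: n = 54 per group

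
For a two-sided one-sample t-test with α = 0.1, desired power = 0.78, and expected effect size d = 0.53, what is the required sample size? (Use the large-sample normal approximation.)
n = 21

Sample size formula (one-sample t-test, normal approximation):
n = ((z_{α/2} + z_β) / d)²

z_{α/2} = 1.645 (for α = 0.1, two-sided)
z_β = 0.772 (for power = 0.78)
d = 0.53

n = ((1.645 + 0.772) / 0.53)²
n = (4.560)²
n ≈ 20.79
Round up to the next whole number: n = 21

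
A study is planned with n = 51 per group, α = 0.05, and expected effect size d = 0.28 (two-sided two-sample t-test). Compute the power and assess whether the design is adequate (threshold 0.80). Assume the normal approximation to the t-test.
Power ≈ 0.29; the study is underpowered (power < 0.80)

Power calculation (two-sample t-test, normal approximation):
z_β = d · √(n/2) - z_{α/2}
z_β = 0.28 · √(51/2) - 1.960
z_β = 0.28 · 5.050 - 1.960
z_β = -0.546

Power = Φ(z_β) = Φ(-0.546) ≈ 0.293

Effect size d = 0.28 is small by Cohen's convention (0.2/0.5/0.8).

Threshold: power ≥ 0.80 is conventionally adequate.
Power ≈ 0.29 → the study is underpowered (power < 0.80).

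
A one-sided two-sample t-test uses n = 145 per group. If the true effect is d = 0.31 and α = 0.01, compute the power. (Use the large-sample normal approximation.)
Power ≈ 0.62

Power calculation (two-sample t-test, normal approximation):
z_β = d · √(n/2) - z_α
z_β = 0.31 · √(145/2) - 2.326
z_β = 0.31 · 8.515 - 2.326
z_β = 0.313

Power = Φ(z_β) = Φ(0.313) ≈ 0.623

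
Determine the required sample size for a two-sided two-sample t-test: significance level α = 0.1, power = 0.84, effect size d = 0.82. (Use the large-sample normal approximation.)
n = 21 per group

Sample size formula (two-sample t-test, normal approximation):
n = 2 · ((z_{α/2} + z_β) / d)²

z_{α/2} = 1.645 (for α = 0.1, two-sided)
z_β = 0.994 (for power = 0.84)
d = 0.82

n = 2 · ((1.645 + 0.994) / 0.82)²
n = 2 · (3.218)²
n ≈ 20.71
Round up to the next whole number: n = 21 per group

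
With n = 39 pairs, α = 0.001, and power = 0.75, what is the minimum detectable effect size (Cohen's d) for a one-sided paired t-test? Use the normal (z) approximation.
d ≈ 0.60

Minimum detectable effect (paired t-test, normal approximation):
d = (z_α + z_β) / √n
d = (3.090 + 0.674) / √39
d = 3.765 / 6.245
d ≈ 0.60

By Cohen's convention (0.2 small / 0.5 medium / 0.8 large): medium effect.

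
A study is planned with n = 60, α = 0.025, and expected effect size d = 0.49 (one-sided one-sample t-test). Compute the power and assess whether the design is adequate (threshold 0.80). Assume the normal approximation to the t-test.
Power ≈ 0.97; the study is adequately powered (power ≥ 0.80)

Power calculation (one-sample t-test, normal approximation):
z_β = d · √n - z_α
z_β = 0.49 · √60 - 1.960
z_β = 0.49 · 7.746 - 1.960
z_β = 1.836

Power = Φ(z_β) = Φ(1.836) ≈ 0.967

Effect size d = 0.49 is small by Cohen's convention (0.2/0.5/0.8).

Threshold: power ≥ 0.80 is conventionally adequate.
Power ≈ 0.97 → the study is adequately powered (power ≥ 0.80).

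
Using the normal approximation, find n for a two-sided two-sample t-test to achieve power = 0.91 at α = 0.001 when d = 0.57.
n = 133 per group

Sample size formula (two-sample t-test, normal approximation):
n = 2 · ((z_{α/2} + z_β) / d)²

z_{α/2} = 3.291 (for α = 0.001, two-sided)
z_β = 1.341 (for power = 0.91)
d = 0.57

n = 2 · ((3.291 + 1.341) / 0.57)²
n = 2 · (8.126)²
n ≈ 132.06
Round up to the next whole number: n = 133 per group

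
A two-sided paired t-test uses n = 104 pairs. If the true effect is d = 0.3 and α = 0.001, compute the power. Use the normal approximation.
Power ≈ 0.41

Power calculation (paired t-test, normal approximation):
z_β = d · √n - z_{α/2}
z_β = 0.3 · √104 - 3.291
z_β = 0.3 · 10.198 - 3.291
z_β = -0.231

Power = Φ(z_β) = Φ(-0.231) ≈ 0.409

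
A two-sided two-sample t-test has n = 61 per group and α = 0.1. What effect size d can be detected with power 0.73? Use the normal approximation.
d ≈ 0.41

Minimum detectable effect (two-sample t-test, normal approximation):
d = (z_{α/2} + z_β) / √(n/2)
d = (1.645 + 0.613) / √(61/2)
d = 2.258 / 5.523
d ≈ 0.41

By Cohen's convention (0.2 small / 0.5 medium / 0.8 large): small effect.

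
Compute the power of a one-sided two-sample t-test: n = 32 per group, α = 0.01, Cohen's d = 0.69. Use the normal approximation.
Power ≈ 0.67

Power calculation (two-sample t-test, normal approximation):
z_β = d · √(n/2) - z_α
z_β = 0.69 · √(32/2) - 2.326
z_β = 0.69 · 4.000 - 2.326
z_β = 0.434

Power = Φ(z_β) = Φ(0.434) ≈ 0.668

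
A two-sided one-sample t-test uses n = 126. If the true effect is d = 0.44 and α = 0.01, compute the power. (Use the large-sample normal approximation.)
Power ≈ 0.99

Power calculation (one-sample t-test, normal approximation):
z_β = d · √n - z_{α/2}
z_β = 0.44 · √126 - 2.576
z_β = 0.44 · 11.225 - 2.576
z_β = 2.363

Power = Φ(z_β) = Φ(2.363) ≈ 0.991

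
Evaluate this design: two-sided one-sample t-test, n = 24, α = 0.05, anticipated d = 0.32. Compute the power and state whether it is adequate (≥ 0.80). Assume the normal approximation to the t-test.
Power ≈ 0.35; the study is underpowered (power < 0.80)

Power calculation (one-sample t-test, normal approximation):
z_β = d · √n - z_{α/2}
z_β = 0.32 · √24 - 1.960
z_β = 0.32 · 4.899 - 1.960
z_β = -0.392

Power = Φ(z_β) = Φ(-0.392) ≈ 0.347

Effect size d = 0.32 is small by Cohen's convention (0.2/0.5/0.8).

Threshold: power ≥ 0.80 is conventionally adequate.
Power ≈ 0.35 → the study is underpowered (power < 0.80).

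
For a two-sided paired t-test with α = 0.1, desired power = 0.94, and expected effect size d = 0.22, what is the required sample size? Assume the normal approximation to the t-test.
n = 212 pairs

Sample size formula (paired t-test, normal approximation):
n = ((z_{α/2} + z_β) / d)²

z_{α/2} = 1.645 (for α = 0.1, two-sided)
z_β = 1.555 (for power = 0.94)
d = 0.22

n = ((1.645 + 1.555) / 0.22)²
n = (14.545)²
n ≈ 211.56
Round up to the next whole number: n = 212 pairs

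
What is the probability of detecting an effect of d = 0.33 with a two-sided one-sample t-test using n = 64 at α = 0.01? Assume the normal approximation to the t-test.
Power ≈ 0.53

Power calculation (one-sample t-test, normal approximation):
z_β = d · √n - z_{α/2}
z_β = 0.33 · √64 - 2.576
z_β = 0.33 · 8.000 - 2.576
z_β = 0.064

Power = Φ(z_β) = Φ(0.064) ≈ 0.526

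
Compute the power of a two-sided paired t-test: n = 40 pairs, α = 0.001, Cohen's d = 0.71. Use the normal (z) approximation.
Power ≈ 0.88

Power calculation (paired t-test, normal approximation):
z_β = d · √n - z_{α/2}
z_β = 0.71 · √40 - 3.291
z_β = 0.71 · 6.325 - 3.291
z_β = 1.200

Power = Φ(z_β) = Φ(1.200) ≈ 0.885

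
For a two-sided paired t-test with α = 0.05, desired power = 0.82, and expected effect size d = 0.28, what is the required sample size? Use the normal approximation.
n = 106 pairs

Sample size formula (paired t-test, normal approximation):
n = ((z_{α/2} + z_β) / d)²

z_{α/2} = 1.960 (for α = 0.05, two-sided)
z_β = 0.915 (for power = 0.82)
d = 0.28

n = ((1.960 + 0.915) / 0.28)²
n = (10.268)²
n ≈ 105.43
Round up to the next whole number: n = 106 pairs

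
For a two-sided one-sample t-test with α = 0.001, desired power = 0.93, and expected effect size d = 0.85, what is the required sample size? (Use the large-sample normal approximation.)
n = 32

Sample size formula (one-sample t-test, normal approximation):
n = ((z_{α/2} + z_β) / d)²

z_{α/2} = 3.291 (for α = 0.001, two-sided)
z_β = 1.476 (for power = 0.93)
d = 0.85

n = ((3.291 + 1.476) / 0.85)²
n = (5.608)²
n ≈ 31.45
Round up to the next whole number: n = 32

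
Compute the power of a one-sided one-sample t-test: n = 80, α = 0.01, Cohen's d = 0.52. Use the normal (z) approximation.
Power ≈ 0.99

Power calculation (one-sample t-test, normal approximation):
z_β = d · √n - z_α
z_β = 0.52 · √80 - 2.326
z_β = 0.52 · 8.944 - 2.326
z_β = 2.325

Power = Φ(z_β) = Φ(2.325) ≈ 0.990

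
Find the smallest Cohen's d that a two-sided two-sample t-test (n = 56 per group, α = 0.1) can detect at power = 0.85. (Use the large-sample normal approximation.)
d ≈ 0.51

Minimum detectable effect (two-sample t-test, normal approximation):
d = (z_{α/2} + z_β) / √(n/2)
d = (1.645 + 1.036) / √(56/2)
d = 2.681 / 5.292
d ≈ 0.51

By Cohen's convention (0.2 small / 0.5 medium / 0.8 large): medium effect.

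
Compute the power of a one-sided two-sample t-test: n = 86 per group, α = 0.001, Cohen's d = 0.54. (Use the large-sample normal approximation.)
Power ≈ 0.67

Power calculation (two-sample t-test, normal approximation):
z_β = d · √(n/2) - z_α
z_β = 0.54 · √(86/2) - 3.090
z_β = 0.54 · 6.557 - 3.090
z_β = 0.451

Power = Φ(z_β) = Φ(0.451) ≈ 0.674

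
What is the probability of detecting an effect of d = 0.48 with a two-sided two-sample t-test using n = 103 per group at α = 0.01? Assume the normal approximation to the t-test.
Power ≈ 0.81

Power calculation (two-sample t-test, normal approximation):
z_β = d · √(n/2) - z_{α/2}
z_β = 0.48 · √(103/2) - 2.576
z_β = 0.48 · 7.176 - 2.576
z_β = 0.869

Power = Φ(z_β) = Φ(0.869) ≈ 0.808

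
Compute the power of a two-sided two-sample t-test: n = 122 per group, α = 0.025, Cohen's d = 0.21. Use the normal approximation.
Power ≈ 0.27

Power calculation (two-sample t-test, normal approximation):
z_β = d · √(n/2) - z_{α/2}
z_β = 0.21 · √(122/2) - 2.241
z_β = 0.21 · 7.810 - 2.241
z_β = -0.601

Power = Φ(z_β) = Φ(-0.601) ≈ 0.274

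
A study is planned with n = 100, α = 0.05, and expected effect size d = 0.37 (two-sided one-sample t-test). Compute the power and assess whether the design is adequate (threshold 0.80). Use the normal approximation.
Power ≈ 0.96; the study is adequately powered (power ≥ 0.80)

Power calculation (one-sample t-test, normal approximation):
z_β = d · √n - z_{α/2}
z_β = 0.37 · √100 - 1.960
z_β = 0.37 · 10.000 - 1.960
z_β = 1.740

Power = Φ(z_β) = Φ(1.740) ≈ 0.959

Effect size d = 0.37 is small by Cohen's convention (0.2/0.5/0.8).

Threshold: power ≥ 0.80 is conventionally adequate.
Power ≈ 0.96 → the study is adequately powered (power ≥ 0.80).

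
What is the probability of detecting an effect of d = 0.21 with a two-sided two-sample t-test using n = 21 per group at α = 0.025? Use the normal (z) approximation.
Power ≈ 0.06

Power calculation (two-sample t-test, normal approximation):
z_β = d · √(n/2) - z_{α/2}
z_β = 0.21 · √(21/2) - 2.241
z_β = 0.21 · 3.240 - 2.241
z_β = -1.561

Power = Φ(z_β) = Φ(-1.561) ≈ 0.059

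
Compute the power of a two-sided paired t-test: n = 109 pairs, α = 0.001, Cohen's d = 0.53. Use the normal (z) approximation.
Power ≈ 0.99

Power calculation (paired t-test, normal approximation):
z_β = d · √n - z_{α/2}
z_β = 0.53 · √109 - 3.291
z_β = 0.53 · 10.440 - 3.291
z_β = 2.243

Power = Φ(z_β) = Φ(2.243) ≈ 0.988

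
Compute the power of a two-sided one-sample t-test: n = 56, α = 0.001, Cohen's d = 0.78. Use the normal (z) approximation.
Power ≈ 0.99

Power calculation (one-sample t-test, normal approximation):
z_β = d · √n - z_{α/2}
z_β = 0.78 · √56 - 3.291
z_β = 0.78 · 7.483 - 3.291
z_β = 2.546

Power = Φ(z_β) = Φ(2.546) ≈ 0.995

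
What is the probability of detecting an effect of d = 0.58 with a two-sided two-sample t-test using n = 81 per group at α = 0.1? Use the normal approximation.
Power ≈ 0.98

Power calculation (two-sample t-test, normal approximation):
z_β = d · √(n/2) - z_{α/2}
z_β = 0.58 · √(81/2) - 1.645
z_β = 0.58 · 6.364 - 1.645
z_β = 2.046

Power = Φ(z_β) = Φ(2.046) ≈ 0.980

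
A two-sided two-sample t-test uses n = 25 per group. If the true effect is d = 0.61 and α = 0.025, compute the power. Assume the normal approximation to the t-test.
Power ≈ 0.47

Power calculation (two-sample t-test, normal approximation):
z_β = d · √(n/2) - z_{α/2}
z_β = 0.61 · √(25/2) - 2.241
z_β = 0.61 · 3.536 - 2.241
z_β = -0.085

Power = Φ(z_β) = Φ(-0.085) ≈ 0.466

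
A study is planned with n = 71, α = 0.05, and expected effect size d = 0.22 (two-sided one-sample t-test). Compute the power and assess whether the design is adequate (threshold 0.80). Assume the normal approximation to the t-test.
Power ≈ 0.46; the study is underpowered (power < 0.80)

Power calculation (one-sample t-test, normal approximation):
z_β = d · √n - z_{α/2}
z_β = 0.22 · √71 - 1.960
z_β = 0.22 · 8.426 - 1.960
z_β = -0.106

Power = Φ(z_β) = Φ(-0.106) ≈ 0.458

Effect size d = 0.22 is small by Cohen's convention (0.2/0.5/0.8).

Threshold: power ≥ 0.80 is conventionally adequate.
Power ≈ 0.46 → the study is underpowered (power < 0.80).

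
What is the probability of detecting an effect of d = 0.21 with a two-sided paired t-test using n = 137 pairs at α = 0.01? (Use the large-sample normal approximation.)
Power ≈ 0.45

Power calculation (paired t-test, normal approximation):
z_β = d · √n - z_{α/2}
z_β = 0.21 · √137 - 2.576
z_β = 0.21 · 11.705 - 2.576
z_β = -0.118

Power = Φ(z_β) = Φ(-0.118) ≈ 0.453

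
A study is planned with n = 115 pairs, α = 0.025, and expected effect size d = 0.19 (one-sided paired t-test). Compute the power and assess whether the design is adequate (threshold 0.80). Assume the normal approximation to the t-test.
Power ≈ 0.53; the study is underpowered (power < 0.80)

Power calculation (paired t-test, normal approximation):
z_β = d · √n - z_α
z_β = 0.19 · √115 - 1.960
z_β = 0.19 · 10.724 - 1.960
z_β = 0.078

Power = Φ(z_β) = Φ(0.078) ≈ 0.531

Effect size d = 0.19 is very small by Cohen's convention (0.2/0.5/0.8).

Threshold: power ≥ 0.80 is conventionally adequate.
Power ≈ 0.53 → the study is underpowered (power < 0.80).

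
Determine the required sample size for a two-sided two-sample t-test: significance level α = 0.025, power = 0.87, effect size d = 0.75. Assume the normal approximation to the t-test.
n = 41 per group

Sample size formula (two-sample t-test, normal approximation):
n = 2 · ((z_{α/2} + z_β) / d)²

z_{α/2} = 2.241 (for α = 0.025, two-sided)
z_β = 1.126 (for power = 0.87)
d = 0.75

n = 2 · ((2.241 + 1.126) / 0.75)²
n = 2 · (4.489)²
n ≈ 40.30
Round up to the next whole number: n = 41 per group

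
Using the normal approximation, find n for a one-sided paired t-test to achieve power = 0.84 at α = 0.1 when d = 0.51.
n = 20 pairs

Sample size formula (paired t-test, normal approximation):
n = ((z_α + z_β) / d)²

z_α = 1.282 (for α = 0.1, one-sided)
z_β = 0.994 (for power = 0.84)
d = 0.51

n = ((1.282 + 0.994) / 0.51)²
n = (4.463)²
n ≈ 19.92
Round up to the next whole number: n = 20 pairs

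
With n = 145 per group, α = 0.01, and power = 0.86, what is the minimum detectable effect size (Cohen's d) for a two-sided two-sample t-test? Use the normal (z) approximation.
d ≈ 0.43

Minimum detectable effect (two-sample t-test, normal approximation):
d = (z_{α/2} + z_β) / √(n/2)
d = (2.576 + 1.080) / √(145/2)
d = 3.656 / 8.515
d ≈ 0.43

By Cohen's convention (0.2 small / 0.5 medium / 0.8 large): small effect.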